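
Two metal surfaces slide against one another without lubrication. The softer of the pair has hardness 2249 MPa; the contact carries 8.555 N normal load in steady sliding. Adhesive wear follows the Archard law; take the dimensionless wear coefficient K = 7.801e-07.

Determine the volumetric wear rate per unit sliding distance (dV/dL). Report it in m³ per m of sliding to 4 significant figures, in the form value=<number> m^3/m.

value=2.967e-15 m^3/m

All arithmetic maintains full float precision. Quoted intermediates are rounded, and rounded just once to four significant digits.
Convert: Hardness H = 2249 MPa = 2.249e+09 Pa.
Working in SI base units: W = 8.555 N, H = 2.249e+09 Pa, K = 7.801e-07.
Rate of wear dV/dL = K·W/H, so: 7.801e-07 · 8.555 / 2.249e+09 = 2.967e-15 m³/m.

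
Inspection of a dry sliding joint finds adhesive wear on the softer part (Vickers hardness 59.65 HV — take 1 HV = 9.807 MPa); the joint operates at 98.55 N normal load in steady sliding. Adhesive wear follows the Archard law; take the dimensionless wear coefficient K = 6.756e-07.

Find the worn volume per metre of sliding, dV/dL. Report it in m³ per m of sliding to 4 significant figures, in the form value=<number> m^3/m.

value=1.138e-13 m^3/m

Printed values are rounded. Each operation keeps exact precision — rounded just once to four significant figures.
Convert: Hardness H = 59.65 HV × 9.807 MPa/HV = 585.0 MPa = 5.850e+08 Pa.
As SI base values: W = 98.55 N, H = 5.850e+08 Pa, K = 6.756e-07.
Wear rate dV/dL = K·W/H — distance-free: 6.756e-07 · 98.55 / 5.850e+08 = 1.138e-13 m³/m.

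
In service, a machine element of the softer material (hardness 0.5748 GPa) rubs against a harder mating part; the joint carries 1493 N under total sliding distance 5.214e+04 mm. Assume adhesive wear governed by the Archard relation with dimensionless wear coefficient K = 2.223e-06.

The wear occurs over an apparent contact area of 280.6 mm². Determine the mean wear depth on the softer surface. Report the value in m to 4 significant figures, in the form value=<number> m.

value=1.073e-06 m

The intermediates appear rounded — all working math holds full precision, and one final rounding: four significant digits.
Convert: Distance L = 5.214e+04 mm = 52.14 m.
Convert: Hardness H = 0.5748 GPa = 5.748e+08 Pa.
Convert: Contact area A = 280.6 mm² = 2.806e-04 m².
As SI base values: W = 1493 N, H = 5.748e+08 Pa, K = 2.223e-06.
Archard relation: V = K·W·L/H = 2.223e-06 · 1493 · 52.14 / 5.748e+08 = 3.011e-10 m³.
Depth of wear h = V/A = 3.011e-10 / 2.806e-04 = 1.073e-06 m.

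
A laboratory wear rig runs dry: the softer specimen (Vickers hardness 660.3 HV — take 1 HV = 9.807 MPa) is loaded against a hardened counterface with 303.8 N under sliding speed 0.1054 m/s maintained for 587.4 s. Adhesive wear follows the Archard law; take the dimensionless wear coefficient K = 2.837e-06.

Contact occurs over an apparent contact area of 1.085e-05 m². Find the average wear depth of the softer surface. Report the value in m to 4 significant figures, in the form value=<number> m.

value=7.595e-07 m

Each operation holds full float precision, and shown intermediates are rounded; a single final rounding to four significant digits.
Path length L = v·t = 0.1054 m/s × 587.4 s = 61.91 m.
Hardness H = 660.3 HV × 9.807 MPa/HV = 6476 MPa = 6.476e+09 Pa.
As SI base values: W = 303.8 N, H = 6.476e+09 Pa, K = 2.837e-06.
Apply Archard: V = K·W·L/H = 2.837e-06 · 303.8 · 61.91 / 6.476e+09 = 8.240e-12 m³.
Wear depth h = V/A = 8.240e-12 / 1.085e-05 = 7.595e-07 m.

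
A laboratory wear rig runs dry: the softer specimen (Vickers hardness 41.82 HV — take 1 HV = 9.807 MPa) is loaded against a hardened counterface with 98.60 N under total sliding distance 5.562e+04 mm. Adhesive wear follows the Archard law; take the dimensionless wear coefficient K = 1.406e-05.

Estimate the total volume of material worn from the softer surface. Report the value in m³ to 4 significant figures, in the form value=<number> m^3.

value=1.880e-10 m^3

The algebra maintains full float precision — the intermediates are shown rounded. Rounded just once: 4 significant digits.
The distance L = 5.562e+04 mm = 55.62 m.
Hardness H = 41.82 HV × 9.807 MPa/HV = 410.1 MPa = 4.101e+08 Pa.
Collected in SI base units: W = 98.60 N, H = 4.101e+08 Pa, K = 1.406e-05.
Worn volume V = K·W·L/H = 1.406e-05 · 98.60 · 55.62 / 4.101e+08 = 1.880e-10 m³.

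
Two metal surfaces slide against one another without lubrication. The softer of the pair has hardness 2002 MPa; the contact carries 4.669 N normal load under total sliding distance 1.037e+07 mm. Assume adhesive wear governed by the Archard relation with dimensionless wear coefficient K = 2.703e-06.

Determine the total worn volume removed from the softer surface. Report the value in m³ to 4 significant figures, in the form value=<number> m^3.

value=6.537e-11 m^3

All arithmetic maintains exact precision; intermediate values are printed rounded — rounded just once: 4 significant digits.
Convert: The distance L = 1.037e+07 mm = 1.037e+04 m.
Convert: Hardness H = 2002 MPa = 2.002e+09 Pa.
In SI base units: W = 4.669 N, H = 2.002e+09 Pa, K = 2.703e-06.
Apply Archard: V = K·W·L/H = 2.703e-06 · 4.669 · 1.037e+04 / 2.002e+09 = 6.537e-11 m³.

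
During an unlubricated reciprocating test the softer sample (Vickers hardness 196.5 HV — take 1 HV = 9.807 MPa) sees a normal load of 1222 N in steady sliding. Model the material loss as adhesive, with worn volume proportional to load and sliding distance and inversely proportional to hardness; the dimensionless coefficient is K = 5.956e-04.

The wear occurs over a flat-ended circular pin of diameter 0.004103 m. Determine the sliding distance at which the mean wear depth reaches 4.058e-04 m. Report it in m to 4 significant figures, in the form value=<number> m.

value=14.21 m

The computation carries exact precision, and the intermediates are shown rounded, and a single final rounding to four significant figures.
Convert: Hardness H = 196.5 HV × 9.807 MPa/HV = 1927 MPa = 1.927e+09 Pa.
Convert: Contact area A = π·d²/4 = π·(0.004103 m)²/4 = 1.322e-05 m².
Working in SI base units: W = 1222 N, H = 1.927e+09 Pa, K = 5.956e-04.
Allowed volume V_lim = h_lim·A = 4.058e-04 · 1.322e-05 = 5.365e-09 m³.
So the life L = V_lim·H/(K·W) = 5.365e-09 · 1.927e+09 / (5.956e-04 · 1222) = 14.21 m.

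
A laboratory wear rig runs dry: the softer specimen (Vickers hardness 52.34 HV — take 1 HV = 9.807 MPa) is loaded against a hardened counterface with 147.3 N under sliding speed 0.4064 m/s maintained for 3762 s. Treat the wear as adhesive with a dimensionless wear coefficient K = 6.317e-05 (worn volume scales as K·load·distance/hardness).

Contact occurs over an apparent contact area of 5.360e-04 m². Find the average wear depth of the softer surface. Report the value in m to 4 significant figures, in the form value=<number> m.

value=5.171e-05 m

The intermediates are printed rounded — all working math holds full precision, and rounded just once: four significant figures.
Convert: The distance L = v·t = 0.4064 m/s × 3762 s = 1529 m.
Convert: Hardness H = 52.34 HV × 9.807 MPa/HV = 513.3 MPa = 5.133e+08 Pa.
In SI base units, W = 147.3 N, H = 5.133e+08 Pa, K = 6.317e-05.
Worn volume V = K·W·L/H = 6.317e-05 · 147.3 · 1529 / 5.133e+08 = 2.772e-08 m³.
Mean depth h = V/A = 2.772e-08 / 5.360e-04 = 5.171e-05 m.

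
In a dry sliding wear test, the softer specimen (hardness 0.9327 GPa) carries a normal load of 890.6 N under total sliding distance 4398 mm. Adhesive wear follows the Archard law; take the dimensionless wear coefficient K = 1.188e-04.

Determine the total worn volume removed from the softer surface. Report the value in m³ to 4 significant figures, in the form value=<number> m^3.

Every step holds exact precision; quoted intermediates are rounded, and one final rounding, at four significant digits.
Sliding distance L = 4398 mm = 4.398 m.
Hardness H = 0.9327 GPa = 9.327e+08 Pa.
In SI base units: W = 890.6 N, H = 9.327e+08 Pa, K = 1.188e-04.
Volume removed: V = K·W·L/H = 1.188e-04 · 890.6 · 4.398 / 9.327e+08 = 4.989e-10 m³.

value=4.989e-10 m^3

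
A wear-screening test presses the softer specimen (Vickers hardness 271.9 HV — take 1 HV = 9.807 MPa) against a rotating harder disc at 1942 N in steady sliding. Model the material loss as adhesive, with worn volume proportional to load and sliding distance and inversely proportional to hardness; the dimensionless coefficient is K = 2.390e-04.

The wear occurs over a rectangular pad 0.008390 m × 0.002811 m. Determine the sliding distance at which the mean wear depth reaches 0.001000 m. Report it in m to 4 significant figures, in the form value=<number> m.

value=135.5 m

The algebra runs at full precision. The intermediates are printed rounded, and rounded once at the end to four significant digits.
Hardness H = 271.9 HV × 9.807 MPa/HV = 2667 MPa = 2.667e+09 Pa.
Contact area A = 0.008390 m × 0.002811 m = 2.358e-05 m².
Expressed in SI base units: W = 1942 N, H = 2.667e+09 Pa, K = 2.390e-04.
Allowed volume V_lim = h_lim·A = 0.001000 · 2.358e-05 = 2.358e-08 m³.
So the life L = V_lim·H/(K·W) = 2.358e-08 · 2.667e+09 / (2.390e-04 · 1942) = 135.5 m.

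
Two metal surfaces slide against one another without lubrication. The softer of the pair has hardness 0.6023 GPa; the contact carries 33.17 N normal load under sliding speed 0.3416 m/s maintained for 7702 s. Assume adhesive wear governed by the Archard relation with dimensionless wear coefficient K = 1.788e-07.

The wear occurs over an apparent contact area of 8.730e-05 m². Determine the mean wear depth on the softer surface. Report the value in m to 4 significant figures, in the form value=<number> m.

The computation carries full precision; printed values are rounded. Rounded once at the end to 4 significant digits.
Convert: Total distance L = v·t = 0.3416 m/s × 7702 s = 2631 m.
Convert: Hardness H = 0.6023 GPa = 6.023e+08 Pa.
As SI base values: W = 33.17 N, H = 6.023e+08 Pa, K = 1.788e-07.
Apply Archard: V = K·W·L/H = 1.788e-07 · 33.17 · 2631 / 6.023e+08 = 2.591e-11 m³.
Average depth h = V/A = 2.591e-11 / 8.730e-05 = 2.968e-07 m.

value=2.968e-07 m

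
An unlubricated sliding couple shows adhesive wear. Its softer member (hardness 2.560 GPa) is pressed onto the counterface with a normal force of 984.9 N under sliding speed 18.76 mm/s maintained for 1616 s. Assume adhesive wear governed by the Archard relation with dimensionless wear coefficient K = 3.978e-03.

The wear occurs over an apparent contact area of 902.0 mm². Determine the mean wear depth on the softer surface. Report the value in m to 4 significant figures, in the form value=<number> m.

value=5.144e-05 m

The intermediates are shown rounded. Each operation runs at exact precision — rounded once at the end: four significant digits.
Sliding speed v = 18.76 mm/s = 0.01876 m/s. Path length L = v·t = 0.01876 m/s × 1616 s = 30.32 m.
Hardness H = 2.560 GPa = 2.560e+09 Pa.
Contact area A = 902.0 mm² = 9.020e-04 m².
In SI base units: W = 984.9 N, H = 2.560e+09 Pa, K = 3.978e-03.
By Archard's law, V = K·W·L/H = 3.978e-03 · 984.9 · 30.32 / 2.560e+09 = 4.640e-08 m³.
Depth h = V/A = 4.640e-08 / 9.020e-04 = 5.144e-05 m.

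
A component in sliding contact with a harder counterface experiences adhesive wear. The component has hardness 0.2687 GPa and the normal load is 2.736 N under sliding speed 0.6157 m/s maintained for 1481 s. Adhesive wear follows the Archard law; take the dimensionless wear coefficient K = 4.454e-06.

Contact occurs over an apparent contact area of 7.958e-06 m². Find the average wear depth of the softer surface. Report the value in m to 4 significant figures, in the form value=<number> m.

The intermediates are printed rounded; all working math maintains exact precision; rounded once at the end to 4 significant figures.
Path length L = v·t = 0.6157 m/s × 1481 s = 911.9 m.
Hardness H = 0.2687 GPa = 2.687e+08 Pa.
In SI base units, W = 2.736 N, H = 2.687e+08 Pa, K = 4.454e-06.
Archard relation: V = K·W·L/H = 4.454e-06 · 2.736 · 911.9 / 2.687e+08 = 4.135e-11 m³.
Depth of wear h = V/A = 4.135e-11 / 7.958e-06 = 5.197e-06 m.

value=5.197e-06 m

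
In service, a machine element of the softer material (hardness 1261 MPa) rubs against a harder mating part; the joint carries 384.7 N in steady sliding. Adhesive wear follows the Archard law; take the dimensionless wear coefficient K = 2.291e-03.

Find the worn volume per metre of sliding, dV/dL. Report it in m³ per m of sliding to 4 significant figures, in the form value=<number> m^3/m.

The computation holds full precision; quoted intermediates are rounded; a single final rounding: four significant figures.
Convert: Hardness H = 1261 MPa = 1.261e+09 Pa.
In SI base units: W = 384.7 N, H = 1.261e+09 Pa, K = 2.291e-03.
Sliding wear rate dV/dL = K·W/H (independent of L): 2.291e-03 · 384.7 / 1.261e+09 = 6.989e-10 m³/m.

value=6.989e-10 m^3/m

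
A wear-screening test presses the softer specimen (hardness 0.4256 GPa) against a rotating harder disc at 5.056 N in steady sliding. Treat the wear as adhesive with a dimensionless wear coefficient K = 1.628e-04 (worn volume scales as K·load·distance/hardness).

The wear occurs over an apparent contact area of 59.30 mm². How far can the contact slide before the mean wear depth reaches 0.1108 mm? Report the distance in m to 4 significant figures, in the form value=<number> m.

All arithmetic keeps full float precision, and the intermediates appear rounded — a lone final rounding, at four significant digits.
Hardness H = 0.4256 GPa = 4.256e+08 Pa.
Contact area A = 59.30 mm² = 5.930e-05 m².
Depth limit h_lim = 0.1108 mm = 1.108e-04 m.
SI base units throughout: W = 5.056 N, H = 4.256e+08 Pa, K = 1.628e-04.
Allowed volume V_lim = h_lim·A = 1.108e-04 · 5.930e-05 = 6.570e-09 m³.
Inverting, life L = V_lim·H/(K·W) = 6.570e-09 · 4.256e+08 / (1.628e-04 · 5.056) = 3397 m.

value=3397 m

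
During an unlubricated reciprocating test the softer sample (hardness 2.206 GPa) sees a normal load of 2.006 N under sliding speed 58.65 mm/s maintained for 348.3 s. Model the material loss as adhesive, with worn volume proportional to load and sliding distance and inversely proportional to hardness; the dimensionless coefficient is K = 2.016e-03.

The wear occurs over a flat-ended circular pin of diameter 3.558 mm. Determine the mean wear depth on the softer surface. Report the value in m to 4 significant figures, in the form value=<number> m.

value=3.766e-06 m

The algebra maintains full precision. The intermediates are printed rounded — one final rounding, at 4 significant digits.
Convert: Sliding speed v = 58.65 mm/s = 0.05865 m/s. Distance L = v·t = 0.05865 m/s × 348.3 s = 20.43 m.
Convert: Hardness H = 2.206 GPa = 2.206e+09 Pa.
Convert: Pin diameter d = 3.558 mm = 0.003558 m. Contact area A = π·d²/4 = π·(0.003558 m)²/4 = 9.943e-06 m².
SI base units throughout: W = 2.006 N, H = 2.206e+09 Pa, K = 2.016e-03.
Worn volume V = K·W·L/H = 2.016e-03 · 2.006 · 20.43 / 2.206e+09 = 3.745e-11 m³.
Depth of wear h = V/A = 3.745e-11 / 9.943e-06 = 3.766e-06 m.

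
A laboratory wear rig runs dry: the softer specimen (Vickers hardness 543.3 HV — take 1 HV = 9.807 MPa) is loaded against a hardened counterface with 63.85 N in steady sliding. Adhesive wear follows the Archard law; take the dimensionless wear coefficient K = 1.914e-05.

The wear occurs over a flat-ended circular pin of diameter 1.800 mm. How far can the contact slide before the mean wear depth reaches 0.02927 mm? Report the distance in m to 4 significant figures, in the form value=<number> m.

Each operation carries exact precision; the intermediates are printed rounded, and rounded once at the end to four significant figures.
Convert: Hardness H = 543.3 HV × 9.807 MPa/HV = 5328 MPa = 5.328e+09 Pa.
Convert: Pin diameter d = 1.800 mm = 0.001800 m. Contact area A = π·d²/4 = π·(0.001800 m)²/4 = 2.545e-06 m².
Convert: Depth limit h_lim = 0.02927 mm = 2.927e-05 m.
Working in SI base units: W = 63.85 N, H = 5.328e+09 Pa, K = 1.914e-05.
Permissible volume V_lim = h_lim·A = 2.927e-05 · 2.545e-06 = 7.448e-11 m³.
Inverting, life L = V_lim·H/(K·W) = 7.448e-11 · 5.328e+09 / (1.914e-05 · 63.85) = 324.7 m.

value=324.7 m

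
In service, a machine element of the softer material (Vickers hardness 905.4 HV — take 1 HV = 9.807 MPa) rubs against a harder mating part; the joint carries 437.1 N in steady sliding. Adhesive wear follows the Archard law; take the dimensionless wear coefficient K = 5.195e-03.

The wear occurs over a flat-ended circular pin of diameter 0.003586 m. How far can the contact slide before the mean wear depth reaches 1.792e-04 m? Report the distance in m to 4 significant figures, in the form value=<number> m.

Every step runs at exact precision — printed values are rounded. Rounded once at the end, at four significant digits.
Hardness H = 905.4 HV × 9.807 MPa/HV = 8879 MPa = 8.879e+09 Pa.
Contact area A = π·d²/4 = π·(0.003586 m)²/4 = 1.010e-05 m².
As SI base values: W = 437.1 N, H = 8.879e+09 Pa, K = 5.195e-03.
Permissible volume V_lim = h_lim·A = 1.792e-04 · 1.010e-05 = 1.810e-09 m³.
Thus life L = V_lim·H/(K·W) = 1.810e-09 · 8.879e+09 / (5.195e-03 · 437.1) = 7.077 m.

value=7.077 m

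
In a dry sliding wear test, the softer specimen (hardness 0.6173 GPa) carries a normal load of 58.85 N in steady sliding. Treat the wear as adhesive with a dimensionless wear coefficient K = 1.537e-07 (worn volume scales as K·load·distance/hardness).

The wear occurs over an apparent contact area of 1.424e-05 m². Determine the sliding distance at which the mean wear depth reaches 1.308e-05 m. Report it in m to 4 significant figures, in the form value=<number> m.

Intermediates are displayed rounded, and all working math holds full precision; one last rounding, at four significant digits.
Convert: Hardness H = 0.6173 GPa = 6.173e+08 Pa.
SI base units throughout: W = 58.85 N, H = 6.173e+08 Pa, K = 1.537e-07.
Wearable volume V_lim = h_lim·A = 1.308e-05 · 1.424e-05 = 1.863e-10 m³.
Life L = V_lim·H/(K·W) = 1.863e-10 · 6.173e+08 / (1.537e-07 · 58.85) = 1.271e+04 m.

value=1.271e+04 m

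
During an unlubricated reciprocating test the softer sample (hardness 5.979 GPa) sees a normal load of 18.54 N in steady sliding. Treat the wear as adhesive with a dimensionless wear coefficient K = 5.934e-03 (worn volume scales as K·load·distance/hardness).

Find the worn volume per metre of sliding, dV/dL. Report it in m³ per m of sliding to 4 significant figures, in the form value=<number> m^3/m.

value=1.840e-11 m^3/m

Each operation holds full float precision; shown intermediates are rounded, and rounded once at the end: 4 significant figures.
Convert: Hardness H = 5.979 GPa = 5.979e+09 Pa.
Expressed in SI base units: W = 18.54 N, H = 5.979e+09 Pa, K = 5.934e-03.
The wear rate dV/dL = K·W/H, per unit distance: 5.934e-03 · 18.54 / 5.979e+09 = 1.840e-11 m³/m.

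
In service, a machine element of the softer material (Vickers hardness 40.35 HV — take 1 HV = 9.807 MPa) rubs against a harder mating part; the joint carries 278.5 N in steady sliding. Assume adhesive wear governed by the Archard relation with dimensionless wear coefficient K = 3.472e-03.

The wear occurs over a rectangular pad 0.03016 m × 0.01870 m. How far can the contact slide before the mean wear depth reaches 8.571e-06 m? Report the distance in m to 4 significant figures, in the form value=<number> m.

Printed values are rounded, and all arithmetic maintains exact precision; one last rounding, at four significant digits.
Convert: Hardness H = 40.35 HV × 9.807 MPa/HV = 395.7 MPa = 3.957e+08 Pa.
Convert: Contact area A = 0.03016 m × 0.01870 m = 5.640e-04 m².
SI base units throughout: W = 278.5 N, H = 3.957e+08 Pa, K = 3.472e-03.
Wearable volume V_lim = h_lim·A = 8.571e-06 · 5.640e-04 = 4.834e-09 m³.
Thus life L = V_lim·H/(K·W) = 4.834e-09 · 3.957e+08 / (3.472e-03 · 278.5) = 1.978 m.

value=1.978 m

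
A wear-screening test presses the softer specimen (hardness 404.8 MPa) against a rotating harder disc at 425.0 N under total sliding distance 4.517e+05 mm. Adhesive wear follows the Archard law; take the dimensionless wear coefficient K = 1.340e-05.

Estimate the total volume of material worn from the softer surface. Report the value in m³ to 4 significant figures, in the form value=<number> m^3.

Intermediate values are shown rounded, and every step runs at full float precision — rounded once at the end to four significant digits.
Convert: Distance covered L = 4.517e+05 mm = 451.7 m.
Convert: Hardness H = 404.8 MPa = 4.048e+08 Pa.
In SI base units, W = 425.0 N, H = 4.048e+08 Pa, K = 1.340e-05.
Archard relation: V = K·W·L/H = 1.340e-05 · 425.0 · 451.7 / 4.048e+08 = 6.355e-09 m³.

value=6.355e-09 m^3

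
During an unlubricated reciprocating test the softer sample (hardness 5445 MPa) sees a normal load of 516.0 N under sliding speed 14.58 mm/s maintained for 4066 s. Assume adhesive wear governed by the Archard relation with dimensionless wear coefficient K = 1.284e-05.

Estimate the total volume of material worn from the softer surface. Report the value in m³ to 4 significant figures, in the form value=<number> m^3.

Displayed values are rounded, and all working math keeps exact precision, and one final rounding: 4 significant digits.
Convert: Sliding speed v = 14.58 mm/s = 0.01458 m/s. Sliding distance L = v·t = 0.01458 m/s × 4066 s = 59.28 m.
Convert: Hardness H = 5445 MPa = 5.445e+09 Pa.
In SI base units: W = 516.0 N, H = 5.445e+09 Pa, K = 1.284e-05.
Archard volume V = K·W·L/H = 1.284e-05 · 516.0 · 59.28 / 5.445e+09 = 7.213e-11 m³.

value=7.213e-11 m^3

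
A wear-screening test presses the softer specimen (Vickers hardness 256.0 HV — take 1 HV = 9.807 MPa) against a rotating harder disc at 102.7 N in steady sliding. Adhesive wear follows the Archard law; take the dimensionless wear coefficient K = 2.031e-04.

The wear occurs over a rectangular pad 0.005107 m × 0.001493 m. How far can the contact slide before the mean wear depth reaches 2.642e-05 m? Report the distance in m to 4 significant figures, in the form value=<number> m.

value=24.25 m

The intermediates are printed rounded. All working math holds full float precision. Rounded just once, at four significant digits.
Convert: Hardness H = 256.0 HV × 9.807 MPa/HV = 2511 MPa = 2.511e+09 Pa.
Convert: Contact area A = 0.005107 m × 0.001493 m = 7.625e-06 m².
As SI base values: W = 102.7 N, H = 2.511e+09 Pa, K = 2.031e-04.
Allowed volume V_lim = h_lim·A = 2.642e-05 · 7.625e-06 = 2.014e-10 m³.
Thus life L = V_lim·H/(K·W) = 2.014e-10 · 2.511e+09 / (2.031e-04 · 102.7) = 24.25 m.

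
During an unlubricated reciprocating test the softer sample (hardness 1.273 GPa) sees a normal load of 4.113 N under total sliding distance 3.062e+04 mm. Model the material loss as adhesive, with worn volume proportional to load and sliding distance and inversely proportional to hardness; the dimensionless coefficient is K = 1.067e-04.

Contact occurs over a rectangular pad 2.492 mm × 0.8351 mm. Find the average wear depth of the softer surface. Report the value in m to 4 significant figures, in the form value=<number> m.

Quoted intermediates are rounded, and each operation carries full float precision — a lone final rounding, at 4 significant figures.
Distance covered L = 3.062e+04 mm = 30.62 m.
Hardness H = 1.273 GPa = 1.273e+09 Pa.
Pad sides 2.492 mm × 0.8351 mm = 2.492e-03 m × 8.351e-04 m. Contact area A = 2.492e-03 m × 8.351e-04 m = 2.081e-06 m².
In SI base units, W = 4.113 N, H = 1.273e+09 Pa, K = 1.067e-04.
Wear volume V = K·W·L/H = 1.067e-04 · 4.113 · 30.62 / 1.273e+09 = 1.056e-11 m³.
Wear depth h = V/A = 1.056e-11 / 2.081e-06 = 5.072e-06 m.

value=5.072e-06 m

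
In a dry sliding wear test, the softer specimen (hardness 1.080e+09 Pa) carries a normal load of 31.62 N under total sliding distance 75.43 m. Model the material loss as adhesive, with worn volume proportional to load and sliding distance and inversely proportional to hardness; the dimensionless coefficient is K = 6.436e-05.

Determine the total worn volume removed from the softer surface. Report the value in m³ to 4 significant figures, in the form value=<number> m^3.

Each operation keeps exact precision; intermediate values are shown rounded; one last rounding: 4 significant figures.
As SI base values: W = 31.62 N, H = 1.080e+09 Pa, K = 6.436e-05.
By Archard's law, V = K·W·L/H = 6.436e-05 · 31.62 · 75.43 / 1.080e+09 = 1.421e-10 m³.

value=1.421e-10 m^3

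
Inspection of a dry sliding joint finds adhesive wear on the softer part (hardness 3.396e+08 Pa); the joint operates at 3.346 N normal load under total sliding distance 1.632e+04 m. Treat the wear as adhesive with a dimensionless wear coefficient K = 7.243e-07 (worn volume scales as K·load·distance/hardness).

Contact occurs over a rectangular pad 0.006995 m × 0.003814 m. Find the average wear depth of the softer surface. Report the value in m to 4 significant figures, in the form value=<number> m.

All working math runs at full float precision; the intermediates are shown rounded; one last rounding, at four significant digits.
Convert: Contact area A = 0.006995 m × 0.003814 m = 2.668e-05 m².
In SI base units: W = 3.346 N, H = 3.396e+08 Pa, K = 7.243e-07.
Archard volume V = K·W·L/H = 7.243e-07 · 3.346 · 1.632e+04 / 3.396e+08 = 1.165e-10 m³.
Depth h = V/A = 1.165e-10 / 2.668e-05 = 4.365e-06 m.

value=4.365e-06 m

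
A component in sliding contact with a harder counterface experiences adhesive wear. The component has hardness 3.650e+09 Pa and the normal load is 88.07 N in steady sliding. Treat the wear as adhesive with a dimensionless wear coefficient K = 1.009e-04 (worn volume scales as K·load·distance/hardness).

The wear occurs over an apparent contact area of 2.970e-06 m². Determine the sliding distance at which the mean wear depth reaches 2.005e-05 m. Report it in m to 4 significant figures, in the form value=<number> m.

value=24.46 m

All working math keeps full float precision, and intermediate values are shown rounded, and a single final rounding: four significant figures.
In SI base units, W = 88.07 N, H = 3.650e+09 Pa, K = 1.009e-04.
Wearable volume V_lim = h_lim·A = 2.005e-05 · 2.970e-06 = 5.955e-11 m³.
So the life L = V_lim·H/(K·W) = 5.955e-11 · 3.650e+09 / (1.009e-04 · 88.07) = 24.46 m.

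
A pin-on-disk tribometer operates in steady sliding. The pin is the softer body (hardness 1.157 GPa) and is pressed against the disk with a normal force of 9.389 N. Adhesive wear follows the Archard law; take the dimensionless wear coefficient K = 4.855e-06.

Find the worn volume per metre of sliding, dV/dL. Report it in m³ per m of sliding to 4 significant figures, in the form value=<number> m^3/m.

value=3.940e-14 m^3/m

Each operation maintains full precision — displayed values are rounded. Rounded just once: 4 significant digits.
Hardness H = 1.157 GPa = 1.157e+09 Pa.
SI base units throughout: W = 9.389 N, H = 1.157e+09 Pa, K = 4.855e-06.
Volumetric rate dV/dL = K·W/H, so: 4.855e-06 · 9.389 / 1.157e+09 = 3.940e-14 m³/m.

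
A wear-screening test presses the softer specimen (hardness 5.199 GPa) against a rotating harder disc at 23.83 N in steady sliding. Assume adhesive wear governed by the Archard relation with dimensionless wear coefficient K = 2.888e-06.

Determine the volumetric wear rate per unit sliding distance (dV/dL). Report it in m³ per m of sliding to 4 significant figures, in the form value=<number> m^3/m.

value=1.324e-14 m^3/m

Every step keeps full float precision — displayed values are rounded — rounded once at the end to four significant figures.
Hardness H = 5.199 GPa = 5.199e+09 Pa.
Restated in SI base units: W = 23.83 N, H = 5.199e+09 Pa, K = 2.888e-06.
The wear rate dV/dL = K·W/H, so: 2.888e-06 · 23.83 / 5.199e+09 = 1.324e-14 m³/m.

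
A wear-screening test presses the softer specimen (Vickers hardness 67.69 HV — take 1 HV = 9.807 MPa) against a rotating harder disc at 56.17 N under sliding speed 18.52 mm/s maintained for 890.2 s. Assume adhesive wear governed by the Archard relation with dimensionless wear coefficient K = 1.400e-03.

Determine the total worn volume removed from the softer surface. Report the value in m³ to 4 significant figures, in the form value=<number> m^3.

The algebra holds exact precision — quoted intermediates are rounded; a lone final rounding to four significant digits.
Convert: Sliding speed v = 18.52 mm/s = 0.01852 m/s. Distance L = v·t = 0.01852 m/s × 890.2 s = 16.49 m.
Convert: Hardness H = 67.69 HV × 9.807 MPa/HV = 663.8 MPa = 6.638e+08 Pa.
SI base units throughout: W = 56.17 N, H = 6.638e+08 Pa, K = 1.400e-03.
Worn volume V = K·W·L/H = 1.400e-03 · 56.17 · 16.49 / 6.638e+08 = 1.953e-09 m³.

value=1.953e-09 m^3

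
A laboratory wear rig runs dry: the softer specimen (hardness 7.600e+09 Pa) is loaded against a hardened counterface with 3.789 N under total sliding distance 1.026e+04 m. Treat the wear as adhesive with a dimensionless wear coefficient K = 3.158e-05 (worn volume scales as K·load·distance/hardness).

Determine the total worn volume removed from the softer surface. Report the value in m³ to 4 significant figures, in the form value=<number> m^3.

Quoted intermediates are rounded. All working math maintains full precision, and rounded just once, at four significant figures.
Expressed in SI base units: W = 3.789 N, H = 7.600e+09 Pa, K = 3.158e-05.
Volume removed: V = K·W·L/H = 3.158e-05 · 3.789 · 1.026e+04 / 7.600e+09 = 1.615e-10 m³.

value=1.615e-10 m^3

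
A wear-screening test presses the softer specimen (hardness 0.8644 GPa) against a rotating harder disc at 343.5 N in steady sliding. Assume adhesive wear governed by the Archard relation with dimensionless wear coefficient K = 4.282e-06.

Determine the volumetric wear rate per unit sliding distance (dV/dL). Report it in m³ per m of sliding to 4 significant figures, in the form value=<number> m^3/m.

value=1.702e-12 m^3/m

Intermediate values are shown rounded — all arithmetic maintains exact precision; one final rounding to four significant figures.
Hardness H = 0.8644 GPa = 8.644e+08 Pa.
Expressed in SI base units: W = 343.5 N, H = 8.644e+08 Pa, K = 4.282e-06.
Wear rate dV/dL = K·W/H: 4.282e-06 · 343.5 / 8.644e+08 = 1.702e-12 m³/m.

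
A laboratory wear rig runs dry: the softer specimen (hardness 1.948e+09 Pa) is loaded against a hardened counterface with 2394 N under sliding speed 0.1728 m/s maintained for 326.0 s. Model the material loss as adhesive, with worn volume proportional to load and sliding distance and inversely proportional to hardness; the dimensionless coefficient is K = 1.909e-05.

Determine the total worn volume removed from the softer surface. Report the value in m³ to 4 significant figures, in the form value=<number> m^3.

Every step runs at full precision; intermediate values are printed rounded; rounded once at the end, at 4 significant digits.
Distance covered L = v·t = 0.1728 m/s × 326.0 s = 56.33 m.
Restated in SI base units: W = 2394 N, H = 1.948e+09 Pa, K = 1.909e-05.
Apply Archard: V = K·W·L/H = 1.909e-05 · 2394 · 56.33 / 1.948e+09 = 1.322e-09 m³.

value=1.322e-09 m^3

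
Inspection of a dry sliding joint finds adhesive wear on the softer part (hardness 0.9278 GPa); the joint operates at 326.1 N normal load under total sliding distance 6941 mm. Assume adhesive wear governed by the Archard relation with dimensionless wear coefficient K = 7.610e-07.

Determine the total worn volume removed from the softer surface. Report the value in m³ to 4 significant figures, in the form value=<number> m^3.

The computation runs at full float precision; intermediate values are printed rounded — rounded once at the end: 4 significant figures.
Convert: The distance L = 6941 mm = 6.941 m.
Convert: Hardness H = 0.9278 GPa = 9.278e+08 Pa.
Working in SI base units: W = 326.1 N, H = 9.278e+08 Pa, K = 7.610e-07.
Volume removed: V = K·W·L/H = 7.610e-07 · 326.1 · 6.941 / 9.278e+08 = 1.857e-12 m³.

value=1.857e-12 m^3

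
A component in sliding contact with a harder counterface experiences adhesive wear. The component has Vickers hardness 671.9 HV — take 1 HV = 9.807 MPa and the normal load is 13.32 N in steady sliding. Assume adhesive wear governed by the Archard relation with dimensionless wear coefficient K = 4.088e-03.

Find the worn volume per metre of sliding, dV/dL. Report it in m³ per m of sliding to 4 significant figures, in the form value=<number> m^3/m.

The intermediates are shown rounded, and all working math carries full precision; a single final rounding, at four significant figures.
Convert: Hardness H = 671.9 HV × 9.807 MPa/HV = 6589 MPa = 6.589e+09 Pa.
Restated in SI base units: W = 13.32 N, H = 6.589e+09 Pa, K = 4.088e-03.
Wear rate dV/dL = K·W/H: 4.088e-03 · 13.32 / 6.589e+09 = 8.264e-12 m³/m.

value=8.264e-12 m^3/m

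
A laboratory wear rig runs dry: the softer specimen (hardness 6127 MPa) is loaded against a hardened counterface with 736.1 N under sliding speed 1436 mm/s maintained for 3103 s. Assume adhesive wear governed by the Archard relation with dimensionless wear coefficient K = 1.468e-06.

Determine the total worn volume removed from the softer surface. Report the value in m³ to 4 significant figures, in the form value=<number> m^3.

value=7.859e-10 m^3

Printed values are rounded — every step keeps full float precision. Rounded just once to 4 significant digits.
Sliding speed v = 1436 mm/s = 1.436 m/s. Sliding distance L = v·t = 1.436 m/s × 3103 s = 4456 m.
Hardness H = 6127 MPa = 6.127e+09 Pa.
SI base units throughout: W = 736.1 N, H = 6.127e+09 Pa, K = 1.468e-06.
Volume removed: V = K·W·L/H = 1.468e-06 · 736.1 · 4456 / 6.127e+09 = 7.859e-10 m³.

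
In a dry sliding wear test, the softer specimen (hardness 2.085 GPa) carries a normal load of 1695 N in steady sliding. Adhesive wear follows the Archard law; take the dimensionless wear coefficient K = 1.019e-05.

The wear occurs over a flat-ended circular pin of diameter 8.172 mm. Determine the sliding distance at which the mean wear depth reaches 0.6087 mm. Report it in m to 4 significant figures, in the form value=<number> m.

The computation holds exact precision. Intermediates are displayed rounded, and a single final rounding, at four significant figures.
Hardness H = 2.085 GPa = 2.085e+09 Pa.
Pin diameter d = 8.172 mm = 0.008172 m. Contact area A = π·d²/4 = π·(0.008172 m)²/4 = 5.245e-05 m².
Depth limit h_lim = 0.6087 mm = 6.087e-04 m.
In SI base units, W = 1695 N, H = 2.085e+09 Pa, K = 1.019e-05.
Limit volume V_lim = h_lim·A = 6.087e-04 · 5.245e-05 = 3.193e-08 m³.
Thus life L = V_lim·H/(K·W) = 3.193e-08 · 2.085e+09 / (1.019e-05 · 1695) = 3854 m.

value=3854 m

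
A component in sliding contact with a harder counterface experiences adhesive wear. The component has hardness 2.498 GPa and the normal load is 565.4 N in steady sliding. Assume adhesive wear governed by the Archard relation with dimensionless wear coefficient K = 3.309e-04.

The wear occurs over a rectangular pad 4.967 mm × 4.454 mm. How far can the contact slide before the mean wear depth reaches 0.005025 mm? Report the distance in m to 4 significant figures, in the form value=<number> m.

All working math holds full precision — intermediate values are shown rounded; rounded just once: 4 significant figures.
Convert: Hardness H = 2.498 GPa = 2.498e+09 Pa.
Convert: Pad sides 4.967 mm × 4.454 mm = 0.004967 m × 0.004454 m. Contact area A = 0.004967 m × 0.004454 m = 2.212e-05 m².
Convert: Depth limit h_lim = 0.005025 mm = 5.025e-06 m.
In SI base units, W = 565.4 N, H = 2.498e+09 Pa, K = 3.309e-04.
At the depth limit, V_lim = h_lim·A = 5.025e-06 · 2.212e-05 = 1.112e-10 m³.
Inverting, life L = V_lim·H/(K·W) = 1.112e-10 · 2.498e+09 / (3.309e-04 · 565.4) = 1.484 m.

value=1.484 m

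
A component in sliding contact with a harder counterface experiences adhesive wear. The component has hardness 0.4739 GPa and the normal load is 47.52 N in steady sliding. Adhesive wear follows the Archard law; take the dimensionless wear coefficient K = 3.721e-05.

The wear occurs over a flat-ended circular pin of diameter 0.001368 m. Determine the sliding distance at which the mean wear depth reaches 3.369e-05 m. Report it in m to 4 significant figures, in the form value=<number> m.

value=13.27 m

All working math keeps full precision. Intermediate values are displayed rounded. Rounded just once to 4 significant figures.
Convert: Hardness H = 0.4739 GPa = 4.739e+08 Pa.
Convert: Contact area A = π·d²/4 = π·(0.001368 m)²/4 = 1.470e-06 m².
Collected in SI base units: W = 47.52 N, H = 4.739e+08 Pa, K = 3.721e-05.
Limit volume V_lim = h_lim·A = 3.369e-05 · 1.470e-06 = 4.952e-11 m³.
Thus life L = V_lim·H/(K·W) = 4.952e-11 · 4.739e+08 / (3.721e-05 · 47.52) = 13.27 m.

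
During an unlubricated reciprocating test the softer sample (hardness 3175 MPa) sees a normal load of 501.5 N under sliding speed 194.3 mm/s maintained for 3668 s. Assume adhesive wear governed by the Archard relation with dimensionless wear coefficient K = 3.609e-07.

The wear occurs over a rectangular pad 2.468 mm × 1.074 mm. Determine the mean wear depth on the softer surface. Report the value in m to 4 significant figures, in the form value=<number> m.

The intermediates are displayed rounded — all working math maintains full precision. Rounded once at the end, at 4 significant figures.
Convert: Sliding speed v = 194.3 mm/s = 0.1943 m/s. Distance L = v·t = 0.1943 m/s × 3668 s = 712.7 m.
Convert: Hardness H = 3175 MPa = 3.175e+09 Pa.
Convert: Pad sides 2.468 mm × 1.074 mm = 0.002468 m × 0.001074 m. Contact area A = 0.002468 m × 0.001074 m = 2.651e-06 m².
In SI base units, W = 501.5 N, H = 3.175e+09 Pa, K = 3.609e-07.
Volume removed: V = K·W·L/H = 3.609e-07 · 501.5 · 712.7 / 3.175e+09 = 4.063e-11 m³.
Depth h = V/A = 4.063e-11 / 2.651e-06 = 1.533e-05 m.

value=1.533e-05 m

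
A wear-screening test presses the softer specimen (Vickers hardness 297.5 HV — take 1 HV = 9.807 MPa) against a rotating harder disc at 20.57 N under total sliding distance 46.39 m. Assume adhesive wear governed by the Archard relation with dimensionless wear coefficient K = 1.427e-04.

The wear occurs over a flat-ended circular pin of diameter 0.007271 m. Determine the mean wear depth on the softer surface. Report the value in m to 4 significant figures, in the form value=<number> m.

value=1.124e-06 m

Intermediates are displayed rounded. All arithmetic maintains full float precision, and one final rounding: 4 significant figures.
Hardness H = 297.5 HV × 9.807 MPa/HV = 2918 MPa = 2.918e+09 Pa.
Contact area A = π·d²/4 = π·(0.007271 m)²/4 = 4.152e-05 m².
In SI base units, W = 20.57 N, H = 2.918e+09 Pa, K = 1.427e-04.
Volume removed: V = K·W·L/H = 1.427e-04 · 20.57 · 46.39 / 2.918e+09 = 4.667e-11 m³.
Wear depth h = V/A = 4.667e-11 / 4.152e-05 = 1.124e-06 m.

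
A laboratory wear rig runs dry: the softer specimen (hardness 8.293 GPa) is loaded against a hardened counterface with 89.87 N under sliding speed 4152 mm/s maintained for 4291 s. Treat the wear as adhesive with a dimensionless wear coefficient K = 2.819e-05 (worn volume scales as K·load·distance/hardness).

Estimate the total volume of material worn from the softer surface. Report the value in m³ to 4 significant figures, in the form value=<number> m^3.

All working math holds full precision, and the intermediates are shown rounded. Rounded once at the end: 4 significant figures.
Sliding speed v = 4152 mm/s = 4.152 m/s. Distance L = v·t = 4.152 m/s × 4291 s = 1.782e+04 m.
Hardness H = 8.293 GPa = 8.293e+09 Pa.
SI base units throughout: W = 89.87 N, H = 8.293e+09 Pa, K = 2.819e-05.
Apply Archard: V = K·W·L/H = 2.819e-05 · 89.87 · 1.782e+04 / 8.293e+09 = 5.443e-09 m³.

value=5.443e-09 m^3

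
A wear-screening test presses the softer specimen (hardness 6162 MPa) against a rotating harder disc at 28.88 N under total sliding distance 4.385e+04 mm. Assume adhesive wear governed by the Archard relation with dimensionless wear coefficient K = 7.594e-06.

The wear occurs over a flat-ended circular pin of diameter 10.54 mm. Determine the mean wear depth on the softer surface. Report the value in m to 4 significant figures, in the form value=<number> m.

All arithmetic runs at full precision — intermediate values are shown rounded. Rounded once at the end, at four significant digits.
Convert: Distance covered L = 4.385e+04 mm = 43.85 m.
Convert: Hardness H = 6162 MPa = 6.162e+09 Pa.
Convert: Pin diameter d = 10.54 mm = 0.01054 m. Contact area A = π·d²/4 = π·(0.01054 m)²/4 = 8.725e-05 m².
Expressed in SI base units: W = 28.88 N, H = 6.162e+09 Pa, K = 7.594e-06.
Wear volume V = K·W·L/H = 7.594e-06 · 28.88 · 43.85 / 6.162e+09 = 1.561e-12 m³.
Depth of wear h = V/A = 1.561e-12 / 8.725e-05 = 1.789e-08 m.

value=1.789e-08 m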